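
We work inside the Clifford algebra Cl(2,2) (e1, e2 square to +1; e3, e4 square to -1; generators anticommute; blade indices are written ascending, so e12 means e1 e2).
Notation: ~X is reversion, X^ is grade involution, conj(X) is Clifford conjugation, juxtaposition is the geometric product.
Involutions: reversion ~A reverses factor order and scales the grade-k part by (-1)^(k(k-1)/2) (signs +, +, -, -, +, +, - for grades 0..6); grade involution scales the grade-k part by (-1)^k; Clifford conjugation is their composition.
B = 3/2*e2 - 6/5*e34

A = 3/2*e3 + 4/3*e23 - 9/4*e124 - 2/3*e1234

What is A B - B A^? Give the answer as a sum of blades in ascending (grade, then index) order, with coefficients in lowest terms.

first term: -2*e3 + 9/5*e4 - 4/5*e12 + 27/8*e14 - 9/4*e23 + 8/5*e24 + 27/10*e123 - e134
second term: 2*e3 + 9/5*e4 - 4/5*e12 - 27/8*e14 - 9/4*e23 - 8/5*e24 + 27/10*e123 + e134
Answer: -4*e3 + 27/4*e14 + 16/5*e24 - 2*e134


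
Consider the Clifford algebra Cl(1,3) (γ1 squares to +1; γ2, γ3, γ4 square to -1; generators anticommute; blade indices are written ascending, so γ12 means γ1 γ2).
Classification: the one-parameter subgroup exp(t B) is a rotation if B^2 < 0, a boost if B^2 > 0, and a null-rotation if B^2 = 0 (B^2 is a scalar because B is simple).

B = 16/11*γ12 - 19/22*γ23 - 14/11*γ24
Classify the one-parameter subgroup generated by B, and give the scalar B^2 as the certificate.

B^2 term by term: the squares give (16/11)^2*(γ12)^2 + (-19/22)^2*(γ23)^2 + (-14/11)^2*(γ24)^2 = 256/121*(+1) + 361/484*(-1) + 196/121*(-1) = -1/4 (each basis 2-blade squares to minus the product of its generators' squares); cross terms between blades sharing an index anticommute and cancel. So B^2 = -1/4.
Answer: rotation, certificate B^2 = -1/4. The scalar -1/4 is the complete invariant here: its sign names the subgroup type.


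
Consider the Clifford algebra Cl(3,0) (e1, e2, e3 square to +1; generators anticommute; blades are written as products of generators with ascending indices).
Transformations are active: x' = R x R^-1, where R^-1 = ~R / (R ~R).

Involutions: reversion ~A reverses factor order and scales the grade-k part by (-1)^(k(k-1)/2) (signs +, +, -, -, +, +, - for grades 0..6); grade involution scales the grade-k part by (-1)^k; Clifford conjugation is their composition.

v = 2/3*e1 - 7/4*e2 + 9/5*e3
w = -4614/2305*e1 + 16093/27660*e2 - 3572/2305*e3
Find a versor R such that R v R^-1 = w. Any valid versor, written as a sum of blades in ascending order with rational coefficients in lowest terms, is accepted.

The midline construction: v and w both square to 24289/3600, so reflecting in their sum -9232/6915*e1 - 8078/6915*e2 + 577/2305*e3 exchanges them.
Answer: -9232/6915*e1 - 8078/6915*e2 + 577/2305*e3


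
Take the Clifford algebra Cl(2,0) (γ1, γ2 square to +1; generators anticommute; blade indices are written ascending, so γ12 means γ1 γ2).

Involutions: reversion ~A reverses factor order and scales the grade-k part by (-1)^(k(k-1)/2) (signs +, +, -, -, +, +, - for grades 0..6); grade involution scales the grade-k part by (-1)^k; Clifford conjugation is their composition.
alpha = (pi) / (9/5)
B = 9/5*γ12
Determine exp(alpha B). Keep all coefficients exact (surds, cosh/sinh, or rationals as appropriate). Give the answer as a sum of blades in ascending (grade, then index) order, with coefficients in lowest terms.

B^2 = (9/5)^2*(γ12)^2 = 81/25*(-1) = -81/25 (a basis 2-blade squares to minus the product of its generators' squares).
B^2 = -81/25 — since the square is negative, the closed form is circular: l = 9/5, alpha*l = pi, so exp(alpha B) = cos(pi) + (sin(pi)/(9/5))*B = -1 + (0)*B.
Answer: -1


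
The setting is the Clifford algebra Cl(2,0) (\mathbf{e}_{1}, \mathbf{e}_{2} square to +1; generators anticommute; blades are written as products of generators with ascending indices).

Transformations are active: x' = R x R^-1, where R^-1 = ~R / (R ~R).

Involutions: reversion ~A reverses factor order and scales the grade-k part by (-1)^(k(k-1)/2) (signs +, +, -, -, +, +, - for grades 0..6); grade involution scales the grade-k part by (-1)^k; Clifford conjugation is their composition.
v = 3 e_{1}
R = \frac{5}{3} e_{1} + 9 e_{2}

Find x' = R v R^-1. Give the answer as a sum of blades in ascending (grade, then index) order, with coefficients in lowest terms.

~R = \frac{5}{3} e_{1} + 9 e_{2}, and R ~R = \frac{754}{9}, so R^-1 = ~R / (\frac{754}{9}).
R v = 5 - 27 e_{1} e_{2}
Answer: -\frac{1056}{377} e_{1} + \frac{405}{377} e_{2}


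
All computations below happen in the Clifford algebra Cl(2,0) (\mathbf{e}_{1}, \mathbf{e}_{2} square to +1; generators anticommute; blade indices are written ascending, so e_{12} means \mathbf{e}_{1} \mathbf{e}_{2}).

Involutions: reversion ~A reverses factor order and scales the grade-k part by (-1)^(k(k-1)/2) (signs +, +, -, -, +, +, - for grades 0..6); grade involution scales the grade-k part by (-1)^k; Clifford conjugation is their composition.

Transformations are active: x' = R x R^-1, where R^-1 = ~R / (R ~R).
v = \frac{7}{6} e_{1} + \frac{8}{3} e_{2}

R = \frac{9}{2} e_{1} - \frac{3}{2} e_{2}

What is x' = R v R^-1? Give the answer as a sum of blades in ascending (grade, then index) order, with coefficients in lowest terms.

~R = \frac{9}{2} e_{1} - \frac{3}{2} e_{2}, and R ~R = \frac{45}{2}, so R^-1 = ~R / (\frac{45}{2}).
R v = \frac{5}{4} + \frac{55}{4} e_{12}
Answer: -\frac{2}{3} e_{1} - \frac{17}{6} e_{2}


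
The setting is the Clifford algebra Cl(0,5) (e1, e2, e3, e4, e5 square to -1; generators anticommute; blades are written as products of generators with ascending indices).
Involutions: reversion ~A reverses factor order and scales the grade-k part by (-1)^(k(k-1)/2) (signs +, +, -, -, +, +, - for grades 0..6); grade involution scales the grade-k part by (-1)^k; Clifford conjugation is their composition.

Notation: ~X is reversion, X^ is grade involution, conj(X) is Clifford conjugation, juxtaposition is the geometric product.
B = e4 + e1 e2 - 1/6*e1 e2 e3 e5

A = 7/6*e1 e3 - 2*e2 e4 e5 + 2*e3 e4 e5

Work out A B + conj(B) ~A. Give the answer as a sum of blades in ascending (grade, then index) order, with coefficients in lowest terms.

first term: -7/6*e2 e3 - 79/36*e2 e5 + 2*e3 e5 - 1/3*e1 e2 e4 + 5/6*e1 e3 e4 - 2*e1 e4 e5 + 2*e1 e2 e3 e4 e5
second term: 7/6*e2 e3 - 65/36*e2 e5 + 2*e3 e5 + 1/3*e1 e2 e4 + 3/2*e1 e3 e4 + 2*e1 e4 e5 + 2*e1 e2 e3 e4 e5
Answer: -4*e2 e5 + 4*e3 e5 + 7/3*e1 e3 e4 + 4*e1 e2 e3 e4 e5


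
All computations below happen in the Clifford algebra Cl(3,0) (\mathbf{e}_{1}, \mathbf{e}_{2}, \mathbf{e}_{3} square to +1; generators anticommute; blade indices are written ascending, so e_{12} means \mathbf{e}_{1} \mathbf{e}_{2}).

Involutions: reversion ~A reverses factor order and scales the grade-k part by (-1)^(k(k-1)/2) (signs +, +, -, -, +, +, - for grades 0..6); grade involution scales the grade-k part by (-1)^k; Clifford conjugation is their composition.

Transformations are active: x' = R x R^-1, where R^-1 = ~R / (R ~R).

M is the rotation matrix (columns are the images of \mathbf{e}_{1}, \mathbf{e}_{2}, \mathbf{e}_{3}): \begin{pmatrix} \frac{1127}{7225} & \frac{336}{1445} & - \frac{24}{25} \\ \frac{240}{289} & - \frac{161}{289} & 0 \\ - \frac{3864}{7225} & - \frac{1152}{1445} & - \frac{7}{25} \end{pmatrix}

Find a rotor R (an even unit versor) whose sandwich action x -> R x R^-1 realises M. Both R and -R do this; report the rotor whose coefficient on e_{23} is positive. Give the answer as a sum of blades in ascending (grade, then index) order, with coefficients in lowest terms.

Method: write R = a + b12*e_{12} + b13*e_{13} + b23*e_{23} with a^2 + b12^2 + b13^2 + b23^2 = 1 (so R^-1 = ~R). Expanding the columns R e_j ~R gives tr M = 4a^2 - 1 and, from the antisymmetric part, M21 - M12 = -4a*b12, M13 - M31 = 4a*b13, M32 - M23 = -4a*b23.
Here tr M = -\frac{4921}{7225}, so a^2 = (1 + tr M)/4 = \frac{576}{7225} and a = ±\frac{24}{85}. Taking a = \frac{24}{85}: M21 - M12 = \frac{864}{1445}, M13 - M31 = -\frac{3072}{7225}, M32 - M23 = -\frac{1152}{1445}, giving b12 = -\frac{9}{17}, b13 = -\frac{32}{85}, b23 = \frac{12}{17}, i.e. R = \frac{24}{85} - \frac{9}{17} e_{12} - \frac{32}{85} e_{13} + \frac{12}{17} e_{23}.
Its e_{23} coefficient is already positive.
Answer: \frac{24}{85} - \frac{9}{17} e_{12} - \frac{32}{85} e_{13} + \frac{12}{17} e_{23}. Uniqueness: Spin(3) -> SO(3) maps R and -R to the same rotation of trace -\frac{4921}{7225}; fixing the sign of the e_{23} coefficient removes the ambiguity.


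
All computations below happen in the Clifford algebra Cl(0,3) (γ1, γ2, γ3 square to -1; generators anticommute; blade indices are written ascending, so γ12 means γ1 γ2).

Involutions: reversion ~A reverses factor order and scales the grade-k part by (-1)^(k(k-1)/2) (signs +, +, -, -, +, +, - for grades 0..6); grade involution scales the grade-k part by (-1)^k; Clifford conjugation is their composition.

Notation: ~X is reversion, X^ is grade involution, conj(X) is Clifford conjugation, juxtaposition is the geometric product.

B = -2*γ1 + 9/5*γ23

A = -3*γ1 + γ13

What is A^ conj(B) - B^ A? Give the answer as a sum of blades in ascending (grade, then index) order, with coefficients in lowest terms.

first term: -6 + 2*γ3 - 9/5*γ12 - 27/5*γ123
second term: 6 - 2*γ3 - 9/5*γ12 - 27/5*γ123
Answer: -12 + 4*γ3


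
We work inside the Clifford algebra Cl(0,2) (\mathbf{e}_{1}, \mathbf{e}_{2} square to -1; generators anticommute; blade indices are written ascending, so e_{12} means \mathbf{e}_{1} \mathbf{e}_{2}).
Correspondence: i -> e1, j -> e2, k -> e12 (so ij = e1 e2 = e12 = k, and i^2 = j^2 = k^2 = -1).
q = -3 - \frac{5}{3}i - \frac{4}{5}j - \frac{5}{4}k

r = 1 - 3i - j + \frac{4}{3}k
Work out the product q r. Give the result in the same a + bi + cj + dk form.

In blades: q = -3 - \frac{5}{3} e_{1} - \frac{4}{5} e_{2} - \frac{5}{4} e_{12}, r = 1 - 3 e_{1} - e_{2} + \frac{4}{3} e_{12}.
Distribute q over r term by term (generator squares from the signature, products reordered to ascending indices): (-3)*r = -3 + 9 e_{1} + 3 e_{2} - 4 e_{12}; (-\frac{5}{3} e_{1})*r = -5 - \frac{5}{3} e_{1} + \frac{20}{9} e_{2} + \frac{5}{3} e_{12}; (-\frac{4}{5} e_{2})*r = -\frac{4}{5} - \frac{16}{15} e_{1} - \frac{4}{5} e_{2} - \frac{12}{5} e_{12}; (-\frac{5}{4} e_{12})*r = \frac{5}{3} - \frac{5}{4} e_{1} + \frac{15}{4} e_{2} - \frac{5}{4} e_{12}.
Sum: -\frac{107}{15} + \frac{301}{60} e_{1} + \frac{1471}{180} e_{2} - \frac{359}{60} e_{12}; translating back through the correspondence:
Answer: -\frac{107}{15} + \frac{301}{60}i + \frac{1471}{180}j - \frac{359}{60}k


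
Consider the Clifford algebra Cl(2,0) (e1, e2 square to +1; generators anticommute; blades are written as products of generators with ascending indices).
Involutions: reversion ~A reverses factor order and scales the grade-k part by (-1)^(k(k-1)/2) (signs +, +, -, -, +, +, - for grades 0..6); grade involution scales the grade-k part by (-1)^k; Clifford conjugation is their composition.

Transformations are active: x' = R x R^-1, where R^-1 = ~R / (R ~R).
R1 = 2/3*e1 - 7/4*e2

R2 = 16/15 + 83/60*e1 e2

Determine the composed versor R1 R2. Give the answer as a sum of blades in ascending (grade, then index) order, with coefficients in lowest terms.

Distribute over the terms of R1 (each basis-blade product reordered to ascending indices, repeated generators contracted through their squares):
(2/3*e1) R2 = 32/45*e1 + 83/90*e2
(-7/4*e2) R2 = 581/240*e1 - 28/15*e2
Summing the partial products and collecting blades:
Answer: 451/144*e1 - 17/18*e2


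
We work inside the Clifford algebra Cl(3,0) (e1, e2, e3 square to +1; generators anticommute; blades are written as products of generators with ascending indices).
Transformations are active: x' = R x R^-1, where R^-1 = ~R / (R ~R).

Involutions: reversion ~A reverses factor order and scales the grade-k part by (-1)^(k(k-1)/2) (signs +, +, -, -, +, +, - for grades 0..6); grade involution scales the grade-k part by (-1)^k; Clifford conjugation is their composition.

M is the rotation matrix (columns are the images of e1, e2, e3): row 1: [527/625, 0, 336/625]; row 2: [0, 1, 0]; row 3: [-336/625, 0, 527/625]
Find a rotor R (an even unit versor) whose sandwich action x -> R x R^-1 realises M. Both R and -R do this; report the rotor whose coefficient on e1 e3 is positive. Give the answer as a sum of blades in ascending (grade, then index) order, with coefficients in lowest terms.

Method: write R = a + b12*e1 e2 + b13*e1 e3 + b23*e2 e3 with a^2 + b12^2 + b13^2 + b23^2 = 1 (so R^-1 = ~R). Expanding the columns R e_j ~R gives tr M = 4a^2 - 1 and, from the antisymmetric part, M21 - M12 = -4a*b12, M13 - M31 = 4a*b13, M32 - M23 = -4a*b23.
Here tr M = 1679/625, so a^2 = (1 + tr M)/4 = 576/625 and a = ±24/25. Taking a = 24/25: M21 - M12 = 0, M13 - M31 = 672/625, M32 - M23 = 0, giving b12 = 0, b13 = 7/25, b23 = 0, i.e. R = 24/25 + 7/25*e1 e3.
Its e1 e3 coefficient is already positive.
Answer: 24/25 + 7/25*e1 e3. Recall the cover is two-to-one: with M of trace 1679/625, both preimages act alike, and the stated e1 e3 sign chooses the sheet.


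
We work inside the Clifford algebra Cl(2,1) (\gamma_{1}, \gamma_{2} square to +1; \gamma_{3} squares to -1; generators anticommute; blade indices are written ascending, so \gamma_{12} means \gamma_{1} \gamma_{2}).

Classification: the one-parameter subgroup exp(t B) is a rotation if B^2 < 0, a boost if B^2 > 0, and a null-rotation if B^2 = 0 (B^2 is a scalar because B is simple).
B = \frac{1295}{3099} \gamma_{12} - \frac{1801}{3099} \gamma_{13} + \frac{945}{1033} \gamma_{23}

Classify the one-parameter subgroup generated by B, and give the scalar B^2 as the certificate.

B^2 term by term: the squares give (\frac{1295}{3099})^2*(\gamma_{12})^2 + (-\frac{1801}{3099})^2*(\gamma_{13})^2 + (\frac{945}{1033})^2*(\gamma_{23})^2 = \frac{1677025}{9603801}*(-1) + \frac{3243601}{9603801}*(+1) + \frac{893025}{1067089}*(+1) = 1 (each basis 2-blade squares to minus the product of its generators' squares); cross terms between blades sharing an index anticommute and cancel. So B^2 = 1.
Answer: boost, certificate B^2 = 1. Certificate logic: 1 is a conjugation-invariant scalar, so its sign fixes rotation versus boost versus null-rotation outright.


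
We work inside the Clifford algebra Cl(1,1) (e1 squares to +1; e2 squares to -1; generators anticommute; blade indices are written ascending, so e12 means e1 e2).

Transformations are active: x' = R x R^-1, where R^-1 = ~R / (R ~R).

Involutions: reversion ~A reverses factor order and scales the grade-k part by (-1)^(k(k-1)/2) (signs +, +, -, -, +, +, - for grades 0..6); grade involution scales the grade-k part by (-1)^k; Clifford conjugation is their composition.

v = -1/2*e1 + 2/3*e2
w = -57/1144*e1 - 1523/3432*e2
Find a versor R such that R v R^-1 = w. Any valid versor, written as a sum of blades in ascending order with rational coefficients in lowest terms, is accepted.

Here q(v) = q(w) = -7/36; the classical choice R = v + w = -629/1144*e1 + 255/1144*e2 then realises v -> w under the sandwich.
Answer: -629/1144*e1 + 255/1144*e2


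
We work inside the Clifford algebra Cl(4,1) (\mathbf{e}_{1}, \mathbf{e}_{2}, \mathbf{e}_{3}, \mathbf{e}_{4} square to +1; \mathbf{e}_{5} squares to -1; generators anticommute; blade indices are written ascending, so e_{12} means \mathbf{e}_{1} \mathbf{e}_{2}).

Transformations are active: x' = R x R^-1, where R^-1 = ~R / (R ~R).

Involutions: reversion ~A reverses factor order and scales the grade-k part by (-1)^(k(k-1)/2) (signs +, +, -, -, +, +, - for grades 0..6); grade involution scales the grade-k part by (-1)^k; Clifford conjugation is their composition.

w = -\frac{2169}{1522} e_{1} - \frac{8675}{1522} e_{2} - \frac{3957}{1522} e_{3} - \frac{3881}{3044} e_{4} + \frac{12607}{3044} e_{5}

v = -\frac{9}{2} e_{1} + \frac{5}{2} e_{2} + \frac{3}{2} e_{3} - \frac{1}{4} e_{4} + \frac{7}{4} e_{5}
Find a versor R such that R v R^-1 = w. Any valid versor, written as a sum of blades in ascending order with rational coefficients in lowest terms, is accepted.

The midline construction: v and w both square to \frac{103}{4}, so reflecting in their sum -\frac{4509}{761} e_{1} - \frac{2435}{761} e_{2} - \frac{837}{761} e_{3} - \frac{2321}{1522} e_{4} + \frac{8967}{1522} e_{5} exchanges them.
Answer: -\frac{4509}{761} e_{1} - \frac{2435}{761} e_{2} - \frac{837}{761} e_{3} - \frac{2321}{1522} e_{4} + \frac{8967}{1522} e_{5}


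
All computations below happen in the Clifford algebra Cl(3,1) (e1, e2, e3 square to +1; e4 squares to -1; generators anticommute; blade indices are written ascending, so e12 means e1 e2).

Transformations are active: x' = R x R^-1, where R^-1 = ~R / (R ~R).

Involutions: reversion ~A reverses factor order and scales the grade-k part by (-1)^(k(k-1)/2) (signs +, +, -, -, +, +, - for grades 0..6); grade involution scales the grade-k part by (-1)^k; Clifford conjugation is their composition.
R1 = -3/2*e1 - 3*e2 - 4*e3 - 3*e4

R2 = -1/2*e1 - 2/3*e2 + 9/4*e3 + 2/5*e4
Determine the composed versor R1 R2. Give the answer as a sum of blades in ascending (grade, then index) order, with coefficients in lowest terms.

Distribute over the terms of R1 (each basis-blade product reordered to ascending indices, repeated generators contracted through their squares):
(-3/2*e1) R2 = 3/4 + e12 - 27/8*e13 - 3/5*e14
(-3*e2) R2 = 2 - 3/2*e12 - 27/4*e23 - 6/5*e24
(-4*e3) R2 = -9 - 2*e13 - 8/3*e23 - 8/5*e34
(-3*e4) R2 = 6/5 - 3/2*e14 - 2*e24 + 27/4*e34
Summing the partial products and collecting blades:
Answer: -101/20 - 1/2*e12 - 43/8*e13 - 21/10*e14 - 113/12*e23 - 16/5*e24 + 103/20*e34


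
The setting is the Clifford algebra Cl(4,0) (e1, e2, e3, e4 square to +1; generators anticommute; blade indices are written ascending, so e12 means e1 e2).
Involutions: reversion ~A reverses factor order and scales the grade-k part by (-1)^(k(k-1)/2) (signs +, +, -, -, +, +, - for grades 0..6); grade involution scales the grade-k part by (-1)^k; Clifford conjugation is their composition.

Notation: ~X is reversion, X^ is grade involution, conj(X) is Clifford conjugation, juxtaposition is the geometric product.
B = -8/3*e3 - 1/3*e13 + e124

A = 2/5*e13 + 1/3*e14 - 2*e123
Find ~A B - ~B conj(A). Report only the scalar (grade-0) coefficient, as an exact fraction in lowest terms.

first term: -2/15 + 16/15*e1 - e2 - 16/3*e12 - 17/9*e34 - 8/9*e134 - 2/5*e234
second term: 2/15 - 16/15*e1 - 1/3*e2 + 16/3*e12 + 19/9*e34 - 8/9*e134 - 2/5*e234
Answer: -4/15


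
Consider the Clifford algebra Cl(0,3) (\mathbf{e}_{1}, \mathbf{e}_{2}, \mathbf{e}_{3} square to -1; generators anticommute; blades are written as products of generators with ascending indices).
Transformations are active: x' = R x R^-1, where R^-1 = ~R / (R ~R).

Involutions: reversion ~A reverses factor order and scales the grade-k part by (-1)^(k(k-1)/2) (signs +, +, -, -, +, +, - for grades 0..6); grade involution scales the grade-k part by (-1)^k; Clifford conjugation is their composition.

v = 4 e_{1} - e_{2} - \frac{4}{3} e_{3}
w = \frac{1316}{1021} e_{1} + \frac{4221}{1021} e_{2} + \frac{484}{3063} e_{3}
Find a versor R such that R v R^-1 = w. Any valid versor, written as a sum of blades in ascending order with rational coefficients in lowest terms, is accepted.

Here q(v) = q(w) = -\frac{169}{9}; the classical choice R = v + w = \frac{5400}{1021} e_{1} + \frac{3200}{1021} e_{2} - \frac{1200}{1021} e_{3} then realises v -> w under the sandwich.
Answer: \frac{5400}{1021} e_{1} + \frac{3200}{1021} e_{2} - \frac{1200}{1021} e_{3}


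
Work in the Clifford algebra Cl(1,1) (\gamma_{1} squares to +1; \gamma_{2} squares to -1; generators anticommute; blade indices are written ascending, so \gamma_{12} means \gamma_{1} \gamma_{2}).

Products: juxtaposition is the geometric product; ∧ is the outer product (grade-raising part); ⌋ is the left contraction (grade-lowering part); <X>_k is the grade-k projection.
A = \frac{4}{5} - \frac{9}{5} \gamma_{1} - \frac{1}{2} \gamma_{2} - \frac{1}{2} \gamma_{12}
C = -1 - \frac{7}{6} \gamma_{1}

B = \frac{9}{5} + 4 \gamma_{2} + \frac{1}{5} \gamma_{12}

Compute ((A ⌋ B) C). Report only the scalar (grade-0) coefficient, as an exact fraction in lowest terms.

step 1: \frac{167}{50} - \frac{1}{10} \gamma_{1} + \frac{71}{25} \gamma_{2} + \frac{4}{25} \gamma_{12}
step 2: -\frac{967}{300} - \frac{1139}{300} \gamma_{1} - \frac{199}{75} \gamma_{2} + \frac{473}{150} \gamma_{12}
Answer: -\frac{967}{300}


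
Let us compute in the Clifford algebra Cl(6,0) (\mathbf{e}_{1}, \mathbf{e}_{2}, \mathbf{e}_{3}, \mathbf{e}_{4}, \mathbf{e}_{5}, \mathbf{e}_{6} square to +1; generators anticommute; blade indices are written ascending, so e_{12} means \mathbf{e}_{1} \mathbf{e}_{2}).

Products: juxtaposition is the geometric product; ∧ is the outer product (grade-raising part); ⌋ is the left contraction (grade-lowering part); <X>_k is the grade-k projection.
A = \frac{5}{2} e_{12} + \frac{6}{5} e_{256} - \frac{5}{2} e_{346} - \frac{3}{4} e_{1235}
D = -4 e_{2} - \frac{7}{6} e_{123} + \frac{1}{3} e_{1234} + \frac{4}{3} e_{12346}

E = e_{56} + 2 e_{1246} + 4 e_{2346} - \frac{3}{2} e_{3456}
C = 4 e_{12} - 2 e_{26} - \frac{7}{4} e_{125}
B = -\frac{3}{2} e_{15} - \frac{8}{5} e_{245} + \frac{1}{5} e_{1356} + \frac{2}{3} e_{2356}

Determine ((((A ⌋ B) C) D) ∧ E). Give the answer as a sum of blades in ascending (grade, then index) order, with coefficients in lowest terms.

step 1: -\frac{4}{5} e_{3}
step 2: -\frac{16}{5} e_{123} - \frac{8}{5} e_{236} + \frac{7}{5} e_{1235}
step 3: -\frac{56}{15} + \frac{16}{15} e_{4} - \frac{49}{30} e_{5} - \frac{64}{5} e_{13} + \frac{32}{15} e_{14} + \frac{28}{15} e_{16} + \frac{32}{5} e_{36} - \frac{7}{15} e_{45} + \frac{64}{15} e_{46} - \frac{28}{5} e_{135} + \frac{8}{15} e_{146} - \frac{28}{15} e_{456}
step 4: -\frac{56}{15} e_{56} + \frac{16}{15} e_{456} - \frac{112}{15} e_{1246} - \frac{64}{5} e_{1356} + \frac{32}{15} e_{1456} - \frac{224}{15} e_{2346} + \frac{28}{5} e_{3456} + \frac{49}{15} e_{12456} + \frac{98}{15} e_{23456}
Answer: -\frac{56}{15} e_{56} + \frac{16}{15} e_{456} - \frac{112}{15} e_{1246} - \frac{64}{5} e_{1356} + \frac{32}{15} e_{1456} - \frac{224}{15} e_{2346} + \frac{28}{5} e_{3456} + \frac{49}{15} e_{12456} + \frac{98}{15} e_{23456}


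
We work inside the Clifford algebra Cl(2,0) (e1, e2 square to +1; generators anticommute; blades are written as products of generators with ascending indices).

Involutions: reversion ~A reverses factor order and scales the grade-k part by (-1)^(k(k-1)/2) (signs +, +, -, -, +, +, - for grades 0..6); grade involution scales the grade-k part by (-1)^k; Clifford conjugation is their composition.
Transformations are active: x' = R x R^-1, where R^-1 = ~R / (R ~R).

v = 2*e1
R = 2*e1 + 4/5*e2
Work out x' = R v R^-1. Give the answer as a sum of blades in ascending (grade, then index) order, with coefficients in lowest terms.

~R = 2*e1 + 4/5*e2, and R ~R = 116/25, so R^-1 = ~R / (116/25).
R v = 4 - 8/5*e1 e2
Answer: 42/29*e1 + 40/29*e2


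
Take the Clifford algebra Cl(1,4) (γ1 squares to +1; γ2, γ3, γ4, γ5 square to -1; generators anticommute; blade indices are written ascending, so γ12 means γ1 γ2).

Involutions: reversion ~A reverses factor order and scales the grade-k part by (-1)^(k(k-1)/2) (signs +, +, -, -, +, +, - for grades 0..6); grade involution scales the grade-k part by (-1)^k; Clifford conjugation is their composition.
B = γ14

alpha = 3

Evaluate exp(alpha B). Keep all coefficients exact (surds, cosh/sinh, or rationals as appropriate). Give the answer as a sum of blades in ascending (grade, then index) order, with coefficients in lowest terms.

B^2 = (1)^2*(γ14)^2 = 1*(+1) = 1 (a basis 2-blade squares to minus the product of its generators' squares).
B^2 = 1 — B^2 > 0, so the exponential closes hyperbolically: l = 1, alpha*l = 3, so exp(alpha B) = cosh(3) + (sinh(3)/1)*B = cosh(3) + (sinh(3))*B.
Answer: cosh(3) + sinh(3)*γ14


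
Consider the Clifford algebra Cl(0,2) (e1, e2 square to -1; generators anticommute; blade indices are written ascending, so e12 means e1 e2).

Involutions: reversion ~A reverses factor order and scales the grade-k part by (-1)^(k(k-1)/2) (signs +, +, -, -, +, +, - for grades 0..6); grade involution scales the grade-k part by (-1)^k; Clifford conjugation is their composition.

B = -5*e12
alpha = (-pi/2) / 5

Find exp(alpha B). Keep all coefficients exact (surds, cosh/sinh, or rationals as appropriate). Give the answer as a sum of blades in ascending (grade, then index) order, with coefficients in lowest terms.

B^2 = (-5)^2*(e12)^2 = 25*(-1) = -25 (a basis 2-blade squares to minus the product of its generators' squares).
B^2 = -25 — B^2 < 0, so the exponential closes trigonometrically: l = 5, alpha*l = -pi/2, so exp(alpha B) = cos(-pi/2) + (sin(-pi/2)/5)*B = 0 + (-1/5)*B.
Answer: e12


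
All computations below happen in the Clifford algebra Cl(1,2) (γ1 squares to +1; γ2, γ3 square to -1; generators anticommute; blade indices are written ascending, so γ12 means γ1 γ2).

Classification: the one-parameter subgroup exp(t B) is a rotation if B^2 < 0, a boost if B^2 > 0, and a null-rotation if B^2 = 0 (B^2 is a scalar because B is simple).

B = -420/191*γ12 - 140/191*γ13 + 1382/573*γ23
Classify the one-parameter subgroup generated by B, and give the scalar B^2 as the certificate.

B^2 term by term: the squares give (-420/191)^2*(γ12)^2 + (-140/191)^2*(γ13)^2 + (1382/573)^2*(γ23)^2 = 176400/36481*(+1) + 19600/36481*(+1) + 1909924/328329*(-1) = -4/9 (each basis 2-blade squares to minus the product of its generators' squares); cross terms between blades sharing an index anticommute and cancel. So B^2 = -4/9.
Answer: rotation, certificate B^2 = -4/9. Check the certificate: B^2 = -4/9, and that sign is decisive whatever form B takes.


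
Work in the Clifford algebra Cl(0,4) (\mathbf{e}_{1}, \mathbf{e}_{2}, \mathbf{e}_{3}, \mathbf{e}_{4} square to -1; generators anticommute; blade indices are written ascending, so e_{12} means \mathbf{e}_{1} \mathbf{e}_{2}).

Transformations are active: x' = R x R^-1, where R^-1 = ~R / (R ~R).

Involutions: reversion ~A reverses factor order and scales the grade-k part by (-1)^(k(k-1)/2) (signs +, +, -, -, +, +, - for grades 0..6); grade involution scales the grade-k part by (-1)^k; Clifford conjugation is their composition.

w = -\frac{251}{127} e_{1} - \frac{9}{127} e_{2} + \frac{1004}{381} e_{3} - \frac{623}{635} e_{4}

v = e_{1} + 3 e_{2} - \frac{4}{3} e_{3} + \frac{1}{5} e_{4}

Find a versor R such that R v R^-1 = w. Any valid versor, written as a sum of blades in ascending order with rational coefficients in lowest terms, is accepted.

A norm check does it: q(v) = q(w) = -\frac{2659}{225}, hence R = v + w = -\frac{124}{127} e_{1} + \frac{372}{127} e_{2} + \frac{496}{381} e_{3} - \frac{496}{635} e_{4} realises the map — parallel part kept, (v - w)/2 negated, v carried to w.
Answer: -\frac{124}{127} e_{1} + \frac{372}{127} e_{2} + \frac{496}{381} e_{3} - \frac{496}{635} e_{4}


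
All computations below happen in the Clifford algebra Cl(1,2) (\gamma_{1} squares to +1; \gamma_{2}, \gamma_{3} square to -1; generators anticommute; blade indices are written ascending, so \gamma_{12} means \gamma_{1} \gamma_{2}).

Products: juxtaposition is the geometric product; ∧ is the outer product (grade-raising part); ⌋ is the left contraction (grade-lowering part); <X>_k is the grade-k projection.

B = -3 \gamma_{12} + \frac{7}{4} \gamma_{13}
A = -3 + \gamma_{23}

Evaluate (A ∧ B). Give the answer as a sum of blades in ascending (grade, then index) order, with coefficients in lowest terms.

step 1: 9 \gamma_{12} - \frac{21}{4} \gamma_{13}
Answer: 9 \gamma_{12} - \frac{21}{4} \gamma_{13}


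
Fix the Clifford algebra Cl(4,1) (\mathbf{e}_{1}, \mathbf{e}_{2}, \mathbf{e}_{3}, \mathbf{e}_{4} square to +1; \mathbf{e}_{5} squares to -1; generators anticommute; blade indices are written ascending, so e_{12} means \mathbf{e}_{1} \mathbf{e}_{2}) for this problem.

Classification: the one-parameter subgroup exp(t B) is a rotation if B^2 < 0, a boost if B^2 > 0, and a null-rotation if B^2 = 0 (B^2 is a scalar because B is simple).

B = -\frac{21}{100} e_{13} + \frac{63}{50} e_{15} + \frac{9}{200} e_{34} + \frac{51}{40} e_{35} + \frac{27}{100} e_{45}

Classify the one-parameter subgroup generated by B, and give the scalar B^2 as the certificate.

B^2 term by term: the squares give (-\frac{21}{100})^2*(e_{13})^2 + (\frac{63}{50})^2*(e_{15})^2 + (\frac{9}{200})^2*(e_{34})^2 + (\frac{51}{40})^2*(e_{35})^2 + (\frac{27}{100})^2*(e_{45})^2 = \frac{441}{10000}*(-1) + \frac{3969}{2500}*(+1) + \frac{81}{40000}*(-1) + \frac{2601}{1600}*(+1) + \frac{729}{10000}*(+1) = \frac{81}{25} (each basis 2-blade squares to minus the product of its generators' squares); cross terms between blades sharing an index anticommute and cancel; the commuting (index-disjoint) pairs give grade-4 terms 2*c*c'*(blade product), which cancel blade by blade — e_{1345}: -\frac{567}{5000} + \frac{567}{5000} = 0 — confirming B is simple. So B^2 = \frac{81}{25}.
Answer: boost, certificate B^2 = \frac{81}{25}. The invariant at work: B^2 = \frac{81}{25} is unchanged by conjugation, hence its sign classifies the subgroup whatever basis B is written in.


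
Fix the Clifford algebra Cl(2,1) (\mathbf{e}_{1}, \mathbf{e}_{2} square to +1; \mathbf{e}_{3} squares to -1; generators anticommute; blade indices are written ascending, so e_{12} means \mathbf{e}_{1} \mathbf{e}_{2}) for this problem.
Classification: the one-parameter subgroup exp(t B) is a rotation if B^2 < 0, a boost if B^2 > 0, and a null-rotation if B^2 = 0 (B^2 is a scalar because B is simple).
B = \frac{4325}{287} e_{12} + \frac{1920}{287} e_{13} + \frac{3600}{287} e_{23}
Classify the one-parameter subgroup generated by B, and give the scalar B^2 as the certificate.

B^2 term by term: the squares give (\frac{4325}{287})^2*(e_{12})^2 + (\frac{1920}{287})^2*(e_{13})^2 + (\frac{3600}{287})^2*(e_{23})^2 = \frac{18705625}{82369}*(-1) + \frac{3686400}{82369}*(+1) + \frac{12960000}{82369}*(+1) = -25 (each basis 2-blade squares to minus the product of its generators' squares); cross terms between blades sharing an index anticommute and cancel. So B^2 = -25.
Answer: rotation, certificate B^2 = -25. Certificate logic: -25 is a conjugation-invariant scalar, so its sign fixes rotation versus boost versus null-rotation outright.


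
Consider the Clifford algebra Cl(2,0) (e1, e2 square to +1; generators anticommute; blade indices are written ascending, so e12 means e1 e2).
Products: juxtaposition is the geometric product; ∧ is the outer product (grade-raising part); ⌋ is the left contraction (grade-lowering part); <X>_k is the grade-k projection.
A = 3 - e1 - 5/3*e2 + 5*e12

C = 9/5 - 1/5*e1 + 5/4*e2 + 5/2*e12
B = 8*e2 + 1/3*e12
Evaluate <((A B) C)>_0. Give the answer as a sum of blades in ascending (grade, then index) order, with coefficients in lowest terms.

step 1: -15 + 365/9*e1 + 71/3*e2 - 7*e12
step 2: 431/36 + 97/12*e1 + 22291/180*e2 + 959/180*e12
step 3: 431/36
Answer: 431/36


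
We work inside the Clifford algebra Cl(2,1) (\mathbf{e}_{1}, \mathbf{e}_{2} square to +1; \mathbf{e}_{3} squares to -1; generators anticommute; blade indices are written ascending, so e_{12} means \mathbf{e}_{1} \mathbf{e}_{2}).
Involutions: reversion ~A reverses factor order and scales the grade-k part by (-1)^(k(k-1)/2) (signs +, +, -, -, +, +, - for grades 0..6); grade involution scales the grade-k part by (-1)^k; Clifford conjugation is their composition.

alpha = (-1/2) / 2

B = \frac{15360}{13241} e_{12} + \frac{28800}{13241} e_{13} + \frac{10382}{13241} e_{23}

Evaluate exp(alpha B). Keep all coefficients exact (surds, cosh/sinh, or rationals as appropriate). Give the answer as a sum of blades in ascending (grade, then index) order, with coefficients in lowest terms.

B^2 term by term: the squares give (\frac{15360}{13241})^2*(e_{12})^2 + (\frac{28800}{13241})^2*(e_{13})^2 + (\frac{10382}{13241})^2*(e_{23})^2 = \frac{235929600}{175324081}*(-1) + \frac{829440000}{175324081}*(+1) + \frac{107785924}{175324081}*(+1) = 4 (each basis 2-blade squares to minus the product of its generators' squares); cross terms between blades sharing an index anticommute and cancel. So B^2 = 4.
B^2 = 4 — hyperbolic case — the even/odd split gives cosh and sinh: l = 2, alpha*l = - \frac{1}{2}, so exp(alpha B) = cosh(- \frac{1}{2}) + (sinh(- \frac{1}{2})/2)*B = \cosh{\left(\frac{1}{2} \right)} + (- \frac{\sinh{\left(\frac{1}{2} \right)}}{2})*B.
Answer: \cosh{\left(\frac{1}{2} \right)} - \frac{7680 \sinh{\left(\frac{1}{2} \right)}}{13241} e_{12} - \frac{14400 \sinh{\left(\frac{1}{2} \right)}}{13241} e_{13} - \frac{5191 \sinh{\left(\frac{1}{2} \right)}}{13241} e_{23}


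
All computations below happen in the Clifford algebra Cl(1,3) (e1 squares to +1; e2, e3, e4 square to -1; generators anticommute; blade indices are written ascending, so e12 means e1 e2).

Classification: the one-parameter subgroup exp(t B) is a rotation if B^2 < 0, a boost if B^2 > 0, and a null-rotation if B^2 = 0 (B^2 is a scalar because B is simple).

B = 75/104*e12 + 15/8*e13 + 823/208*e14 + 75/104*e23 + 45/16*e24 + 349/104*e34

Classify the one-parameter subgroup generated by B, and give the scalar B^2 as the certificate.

B^2 term by term: the squares give (75/104)^2*(e12)^2 + (15/8)^2*(e13)^2 + (823/208)^2*(e14)^2 + (75/104)^2*(e23)^2 + (45/16)^2*(e24)^2 + (349/104)^2*(e34)^2 = 5625/10816*(+1) + 225/64*(+1) + 677329/43264*(+1) + 5625/10816*(-1) + 2025/256*(-1) + 121801/10816*(-1) = 0 (each basis 2-blade squares to minus the product of its generators' squares); cross terms between blades sharing an index anticommute and cancel; the commuting (index-disjoint) pairs give grade-4 terms 2*c*c'*(blade product), which cancel blade by blade — e1234: 26175/5408 - 675/64 + 61725/10816 = 0 — confirming B is simple. So B^2 = 0.
Answer: null-rotation, certificate B^2 = 0. One invariant decides it: the square 0 survives every conjugation, and its sign is exactly the classification.


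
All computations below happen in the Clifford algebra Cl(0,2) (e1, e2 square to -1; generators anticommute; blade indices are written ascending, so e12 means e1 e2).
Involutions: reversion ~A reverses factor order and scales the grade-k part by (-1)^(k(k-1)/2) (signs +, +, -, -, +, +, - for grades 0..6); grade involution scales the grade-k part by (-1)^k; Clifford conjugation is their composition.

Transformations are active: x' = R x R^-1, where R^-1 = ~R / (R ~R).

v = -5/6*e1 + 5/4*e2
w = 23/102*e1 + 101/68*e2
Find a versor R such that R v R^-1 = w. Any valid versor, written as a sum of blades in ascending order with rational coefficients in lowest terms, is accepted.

Construction: equal norms (both -325/144) license R = v + w = -31/51*e1 + 93/34*e2 — nothing changes along that direction, while (v - w)/2 changes sign, so v maps onto w.
Answer: -31/51*e1 + 93/34*e2


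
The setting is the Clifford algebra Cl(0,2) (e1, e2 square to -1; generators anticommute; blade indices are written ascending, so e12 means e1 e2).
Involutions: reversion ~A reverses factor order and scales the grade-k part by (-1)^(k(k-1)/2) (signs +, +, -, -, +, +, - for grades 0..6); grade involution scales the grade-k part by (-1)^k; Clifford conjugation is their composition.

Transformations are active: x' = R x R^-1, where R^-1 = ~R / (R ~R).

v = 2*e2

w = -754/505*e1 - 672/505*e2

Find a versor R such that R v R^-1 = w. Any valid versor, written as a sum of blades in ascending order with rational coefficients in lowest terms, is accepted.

Key observation: q(v) = q(w) = -4 (sandwiches preserve the norm), so R = v + w = -754/505*e1 + 338/505*e2 works whenever it is invertible — the component of v along it is kept and (v - w)/2 reverses, sending v to w.
Answer: -754/505*e1 + 338/505*e2


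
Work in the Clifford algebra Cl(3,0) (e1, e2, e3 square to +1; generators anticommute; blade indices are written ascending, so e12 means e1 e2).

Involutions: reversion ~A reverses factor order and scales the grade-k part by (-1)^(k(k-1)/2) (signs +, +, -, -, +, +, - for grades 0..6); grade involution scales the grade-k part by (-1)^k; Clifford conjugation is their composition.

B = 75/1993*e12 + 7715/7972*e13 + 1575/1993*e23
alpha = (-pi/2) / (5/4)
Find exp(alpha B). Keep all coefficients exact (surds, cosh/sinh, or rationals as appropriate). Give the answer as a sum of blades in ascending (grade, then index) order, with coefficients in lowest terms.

B^2 term by term: the squares give (75/1993)^2*(e12)^2 + (7715/7972)^2*(e13)^2 + (1575/1993)^2*(e23)^2 = 5625/3972049*(-1) + 59521225/63552784*(-1) + 2480625/3972049*(-1) = -25/16 (each basis 2-blade squares to minus the product of its generators' squares); cross terms between blades sharing an index anticommute and cancel. So B^2 = -25/16.
B^2 = -25/16 — the series telescopes trigonometrically here: l = 5/4, alpha*l = -pi/2, so exp(alpha B) = cos(-pi/2) + (sin(-pi/2)/(5/4))*B = 0 + (-4/5)*B.
Answer: -60/1993*e12 - 1543/1993*e13 - 1260/1993*e23


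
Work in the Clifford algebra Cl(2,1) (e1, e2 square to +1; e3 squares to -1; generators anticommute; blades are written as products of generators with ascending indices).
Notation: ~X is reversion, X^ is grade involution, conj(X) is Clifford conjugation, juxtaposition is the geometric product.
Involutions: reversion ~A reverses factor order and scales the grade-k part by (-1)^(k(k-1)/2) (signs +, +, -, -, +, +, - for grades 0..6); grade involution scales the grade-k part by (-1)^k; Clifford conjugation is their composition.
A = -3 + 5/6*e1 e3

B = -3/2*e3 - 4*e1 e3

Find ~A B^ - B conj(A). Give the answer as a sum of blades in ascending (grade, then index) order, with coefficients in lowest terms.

first term: 10/3 + 5/4*e1 - 9/2*e3 + 12*e1 e3
second term: 10/3 + 5/4*e1 + 9/2*e3 + 12*e1 e3
Answer: -9*e3


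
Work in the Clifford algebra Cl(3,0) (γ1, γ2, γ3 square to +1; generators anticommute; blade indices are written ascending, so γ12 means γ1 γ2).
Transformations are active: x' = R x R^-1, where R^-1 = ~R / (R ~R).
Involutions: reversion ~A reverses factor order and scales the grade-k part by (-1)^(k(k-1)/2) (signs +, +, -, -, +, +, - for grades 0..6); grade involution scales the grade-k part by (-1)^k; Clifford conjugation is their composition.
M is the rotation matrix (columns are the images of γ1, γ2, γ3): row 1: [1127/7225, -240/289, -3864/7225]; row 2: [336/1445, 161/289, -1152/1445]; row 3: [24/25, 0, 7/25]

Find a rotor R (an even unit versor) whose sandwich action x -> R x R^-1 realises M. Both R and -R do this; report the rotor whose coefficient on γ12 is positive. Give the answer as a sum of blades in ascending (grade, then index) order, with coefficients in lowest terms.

Method: write R = a + b12*γ12 + b13*γ13 + b23*γ23 with a^2 + b12^2 + b13^2 + b23^2 = 1 (so R^-1 = ~R). Expanding the columns R e_j ~R gives tr M = 4a^2 - 1 and, from the antisymmetric part, M21 - M12 = -4a*b12, M13 - M31 = 4a*b13, M32 - M23 = -4a*b23.
Here tr M = 287/289, so a^2 = (1 + tr M)/4 = 144/289 and a = ±12/17. Taking a = 12/17: M21 - M12 = 1536/1445, M13 - M31 = -432/289, M32 - M23 = 1152/1445, giving b12 = -32/85, b13 = -9/17, b23 = -24/85, i.e. R = 12/17 - 32/85*γ12 - 9/17*γ13 - 24/85*γ23.
Its γ12 coefficient is negative, so report the other preimage -R.
Answer: -12/17 + 32/85*γ12 + 9/17*γ13 + 24/85*γ23. Why the constraint matters: R and -R act identically through the sandwich — M has trace 287/289 either way — so only the sign condition on γ12 picks one of the two preimages.


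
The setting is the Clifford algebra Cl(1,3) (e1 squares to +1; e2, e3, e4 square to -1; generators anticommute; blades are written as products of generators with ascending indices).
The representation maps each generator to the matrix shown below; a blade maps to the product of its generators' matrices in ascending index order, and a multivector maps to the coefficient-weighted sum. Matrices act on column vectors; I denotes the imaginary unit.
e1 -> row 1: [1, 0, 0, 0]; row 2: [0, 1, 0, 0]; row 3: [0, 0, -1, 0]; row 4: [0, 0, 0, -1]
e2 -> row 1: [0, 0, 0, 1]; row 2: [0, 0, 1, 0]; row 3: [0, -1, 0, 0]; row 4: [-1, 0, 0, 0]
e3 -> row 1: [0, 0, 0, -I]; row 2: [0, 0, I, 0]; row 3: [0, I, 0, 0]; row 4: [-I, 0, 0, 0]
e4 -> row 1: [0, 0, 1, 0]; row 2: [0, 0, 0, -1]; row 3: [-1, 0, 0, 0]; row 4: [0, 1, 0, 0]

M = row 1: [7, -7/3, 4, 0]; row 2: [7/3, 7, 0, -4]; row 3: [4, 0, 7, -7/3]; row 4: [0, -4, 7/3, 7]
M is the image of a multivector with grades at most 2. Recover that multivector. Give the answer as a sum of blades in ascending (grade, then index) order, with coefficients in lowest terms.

Method: the blade images are trace-orthogonal — tr(rho(e_A) rho(e_B)^-1) = 4 if A = B and 0 otherwise — and rho(e_A)^-1 = (e_A)^2 * rho(e_A) with (e_A)^2 = +1 or -1, so the coefficient of e_A in the preimage is (e_A)^2 * tr(M rho(e_A))/4.
Nonzero projections over blades of grade <= 2: 1: (1)^2 = +1, tr(M 1) = 28, coefficient 7; e1 e4: (e1 e4)^2 = +1, tr(M rho(e1 e4)) = 16, coefficient 4; e2 e4: (e2 e4)^2 = -1, tr(M rho(e2 e4)) = 28/3, coefficient -7/3. Every other blade of grade <= 2 projects to 0.
Answer: 7 + 4*e1 e4 - 7/3*e2 e4
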